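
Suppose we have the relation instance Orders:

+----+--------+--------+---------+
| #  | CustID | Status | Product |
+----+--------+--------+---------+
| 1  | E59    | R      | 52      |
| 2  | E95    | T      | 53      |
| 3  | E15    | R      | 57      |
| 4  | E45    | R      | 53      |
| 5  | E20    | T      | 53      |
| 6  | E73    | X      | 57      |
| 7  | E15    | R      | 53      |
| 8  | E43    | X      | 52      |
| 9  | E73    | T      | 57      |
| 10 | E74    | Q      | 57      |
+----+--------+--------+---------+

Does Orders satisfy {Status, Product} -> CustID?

No

(Status=R, Product=52): row 1 → CustID = E59 ✓
(Status=T, Product=53): rows 2, 5 → CustID takes values {E95, E20} — violation
(Status=R, Product=57): row 3 → CustID = E15 ✓
(Status=R, Product=53): rows 4, 7 → CustID takes values {E45, E15} — violation
(Status=X, Product=57): row 6 → CustID = E73 ✓
(Status=X, Product=52): row 8 → CustID = E43 ✓
(Status=T, Product=57): row 9 → CustID = E73 ✓
(Status=Q, Product=57): row 10 → CustID = E74 ✓
Two rows agree on {Status, Product} but differ on CustID, so {Status, Product} -> CustID does not hold.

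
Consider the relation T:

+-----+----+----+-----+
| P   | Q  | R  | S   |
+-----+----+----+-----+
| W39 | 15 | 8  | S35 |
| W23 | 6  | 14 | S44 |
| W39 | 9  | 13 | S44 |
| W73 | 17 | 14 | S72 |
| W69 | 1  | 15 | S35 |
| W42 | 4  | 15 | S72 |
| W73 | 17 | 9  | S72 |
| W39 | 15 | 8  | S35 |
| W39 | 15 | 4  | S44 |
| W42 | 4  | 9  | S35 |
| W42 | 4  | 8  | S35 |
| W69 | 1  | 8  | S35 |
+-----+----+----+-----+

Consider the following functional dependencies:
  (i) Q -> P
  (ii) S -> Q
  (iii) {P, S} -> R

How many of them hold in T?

1

(i) Q -> P: every LHS value maps to a single RHS value — holds.
(ii) S -> Q: S=S35: 6 rows → Q takes values {15, 1, 4} — violation; S=S44: 3 rows → Q takes values {6, 9, 15} — violation; S=S72: 3 rows → Q takes values {17, 4} — violation — fails.
(iii) {P, S} -> R: (P=W39, S=S44): 2 rows → R takes values {13, 4} — violation; (P=W73, S=S72): 2 rows → R takes values {14, 9} — violation; (P=W69, S=S35): 2 rows → R takes values {15, 8} — violation; (P=W42, S=S35): 2 rows → R takes values {9, 8} — violation — fails.
1 of the 3 dependencies holds.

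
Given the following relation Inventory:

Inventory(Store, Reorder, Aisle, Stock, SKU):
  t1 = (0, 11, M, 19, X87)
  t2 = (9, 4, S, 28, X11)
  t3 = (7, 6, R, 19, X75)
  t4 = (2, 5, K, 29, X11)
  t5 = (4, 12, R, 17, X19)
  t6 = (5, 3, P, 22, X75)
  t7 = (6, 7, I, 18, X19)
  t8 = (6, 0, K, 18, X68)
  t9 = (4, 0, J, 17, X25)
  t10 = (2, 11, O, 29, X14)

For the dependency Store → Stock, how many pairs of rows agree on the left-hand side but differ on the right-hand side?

0

Store=2: all 2 rows agree on Stock — 0 pairs.
Store=4: all 2 rows agree on Stock — 0 pairs.
Store=6: all 2 rows agree on Stock — 0 pairs.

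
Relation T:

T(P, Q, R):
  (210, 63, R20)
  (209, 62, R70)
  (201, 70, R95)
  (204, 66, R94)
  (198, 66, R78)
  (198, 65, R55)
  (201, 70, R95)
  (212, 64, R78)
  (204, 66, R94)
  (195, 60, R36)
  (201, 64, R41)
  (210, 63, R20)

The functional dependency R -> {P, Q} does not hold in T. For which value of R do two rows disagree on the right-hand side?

R78

R=R20: 2 rows → {P,Q} = (210, 63), (210, 63) ✓
R=R70: 1 row → {P,Q} = (209, 62) ✓
R=R95: 2 rows → {P,Q} = (201, 70), (201, 70) ✓
R=R94: 2 rows → {P,Q} = (204, 66), (204, 66) ✓
R=R78: 2 rows → {P,Q} takes values {(198, 66), (212, 64)} — violation
R=R55: 1 row → {P,Q} = (198, 65) ✓
R=R36: 1 row → {P,Q} = (195, 60) ✓
R=R41: 1 row → {P,Q} = (201, 64) ✓
The only R value with inconsistent RHS is R=R78.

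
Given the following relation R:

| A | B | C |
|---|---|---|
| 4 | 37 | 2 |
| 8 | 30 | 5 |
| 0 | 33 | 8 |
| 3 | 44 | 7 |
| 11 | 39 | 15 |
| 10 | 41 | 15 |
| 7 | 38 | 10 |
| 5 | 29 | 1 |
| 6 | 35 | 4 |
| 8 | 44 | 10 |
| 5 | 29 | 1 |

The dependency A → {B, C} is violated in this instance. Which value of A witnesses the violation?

A=4: 1 row → {B,C} = (37, 2) ✓
A=8: 2 rows → {B,C} takes values {(30, 5), (44, 10)} — violation
A=0: 1 row → {B,C} = (33, 8) ✓
A=3: 1 row → {B,C} = (44, 7) ✓
A=11: 1 row → {B,C} = (39, 15) ✓
A=10: 1 row → {B,C} = (41, 15) ✓
A=7: 1 row → {B,C} = (38, 10) ✓
A=5: 2 rows → {B,C} = (29, 1), (29, 1) ✓
A=6: 1 row → {B,C} = (35, 4) ✓
The only A value with inconsistent RHS is A=8.

8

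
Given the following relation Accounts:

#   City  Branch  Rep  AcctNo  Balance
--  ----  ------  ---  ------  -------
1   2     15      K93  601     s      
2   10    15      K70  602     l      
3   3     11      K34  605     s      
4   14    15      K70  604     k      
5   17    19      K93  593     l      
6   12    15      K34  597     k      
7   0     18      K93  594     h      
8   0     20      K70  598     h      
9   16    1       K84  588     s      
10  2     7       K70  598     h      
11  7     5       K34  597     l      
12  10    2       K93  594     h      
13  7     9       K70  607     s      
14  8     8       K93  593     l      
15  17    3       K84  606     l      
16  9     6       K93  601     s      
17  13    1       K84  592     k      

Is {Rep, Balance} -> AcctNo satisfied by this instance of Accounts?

Yes

(Rep=K93, Balance=s): rows 1, 16 → AcctNo = 601, 601 ✓
(Rep=K70, Balance=l): row 2 → AcctNo = 602 ✓
(Rep=K34, Balance=s): row 3 → AcctNo = 605 ✓
(Rep=K70, Balance=k): row 4 → AcctNo = 604 ✓
(Rep=K93, Balance=l): rows 5, 14 → AcctNo = 593, 593 ✓
(Rep=K34, Balance=k): row 6 → AcctNo = 597 ✓
(Rep=K93, Balance=h): rows 7, 12 → AcctNo = 594, 594 ✓
(Rep=K70, Balance=h): rows 8, 10 → AcctNo = 598, 598 ✓
(Rep=K84, Balance=s): row 9 → AcctNo = 588 ✓
(Rep=K34, Balance=l): row 11 → AcctNo = 597 ✓
(Rep=K70, Balance=s): row 13 → AcctNo = 607 ✓
(Rep=K84, Balance=l): row 15 → AcctNo = 606 ✓
(Rep=K84, Balance=k): row 17 → AcctNo = 592 ✓
Every {Rep, Balance} value is associated with a single AcctNo value, so {Rep, Balance} -> AcctNo holds.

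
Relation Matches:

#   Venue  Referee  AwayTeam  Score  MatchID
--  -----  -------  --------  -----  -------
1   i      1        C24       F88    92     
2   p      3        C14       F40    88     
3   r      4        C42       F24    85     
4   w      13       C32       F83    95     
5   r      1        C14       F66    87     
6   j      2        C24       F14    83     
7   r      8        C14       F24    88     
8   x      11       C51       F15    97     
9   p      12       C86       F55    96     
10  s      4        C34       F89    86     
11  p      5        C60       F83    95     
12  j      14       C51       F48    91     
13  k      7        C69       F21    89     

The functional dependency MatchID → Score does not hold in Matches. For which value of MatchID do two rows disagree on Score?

88

MatchID=92: row 1 → Score = F88 ✓
MatchID=88: rows 2, 7 → Score takes values {F40, F24} — violation
MatchID=85: row 3 → Score = F24 ✓
MatchID=95: rows 4, 11 → Score = F83, F83 ✓
MatchID=87: row 5 → Score = F66 ✓
MatchID=83: row 6 → Score = F14 ✓
MatchID=97: row 8 → Score = F15 ✓
MatchID=96: row 9 → Score = F55 ✓
MatchID=86: row 10 → Score = F89 ✓
MatchID=91: row 12 → Score = F48 ✓
MatchID=89: row 13 → Score = F21 ✓
The only MatchID value with inconsistent Score is MatchID=88.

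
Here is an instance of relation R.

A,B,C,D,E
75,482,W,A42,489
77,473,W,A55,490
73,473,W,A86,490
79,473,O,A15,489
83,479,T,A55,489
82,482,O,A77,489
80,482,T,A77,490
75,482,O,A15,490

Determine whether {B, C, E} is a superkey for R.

No

Two distinct rows share (B=473, C=W, E=490), so {B, C, E} does not determine every attribute — not a superkey.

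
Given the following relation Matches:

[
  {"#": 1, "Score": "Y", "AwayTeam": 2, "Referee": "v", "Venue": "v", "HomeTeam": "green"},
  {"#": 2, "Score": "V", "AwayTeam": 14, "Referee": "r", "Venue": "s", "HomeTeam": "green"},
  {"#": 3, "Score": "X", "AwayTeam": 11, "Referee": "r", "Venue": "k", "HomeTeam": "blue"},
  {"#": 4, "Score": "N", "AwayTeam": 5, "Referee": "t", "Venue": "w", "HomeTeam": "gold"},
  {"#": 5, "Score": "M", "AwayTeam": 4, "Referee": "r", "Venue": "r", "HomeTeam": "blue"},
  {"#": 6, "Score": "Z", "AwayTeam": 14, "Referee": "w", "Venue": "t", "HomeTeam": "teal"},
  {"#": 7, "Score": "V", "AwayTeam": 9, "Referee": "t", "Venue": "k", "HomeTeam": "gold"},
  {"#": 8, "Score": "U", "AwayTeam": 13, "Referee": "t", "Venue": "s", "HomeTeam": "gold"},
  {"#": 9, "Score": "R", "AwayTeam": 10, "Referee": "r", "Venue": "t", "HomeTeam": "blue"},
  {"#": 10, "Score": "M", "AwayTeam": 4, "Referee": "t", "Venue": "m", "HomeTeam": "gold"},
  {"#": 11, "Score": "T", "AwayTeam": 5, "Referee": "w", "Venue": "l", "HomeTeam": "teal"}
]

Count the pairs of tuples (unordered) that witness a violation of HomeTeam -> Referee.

1

HomeTeam=green: violating pairs (1,2) — 1 pair.
HomeTeam=blue: all 3 rows agree on Referee — 0 pairs.
HomeTeam=gold: all 4 rows agree on Referee — 0 pairs.
HomeTeam=teal: all 2 rows agree on Referee — 0 pairs.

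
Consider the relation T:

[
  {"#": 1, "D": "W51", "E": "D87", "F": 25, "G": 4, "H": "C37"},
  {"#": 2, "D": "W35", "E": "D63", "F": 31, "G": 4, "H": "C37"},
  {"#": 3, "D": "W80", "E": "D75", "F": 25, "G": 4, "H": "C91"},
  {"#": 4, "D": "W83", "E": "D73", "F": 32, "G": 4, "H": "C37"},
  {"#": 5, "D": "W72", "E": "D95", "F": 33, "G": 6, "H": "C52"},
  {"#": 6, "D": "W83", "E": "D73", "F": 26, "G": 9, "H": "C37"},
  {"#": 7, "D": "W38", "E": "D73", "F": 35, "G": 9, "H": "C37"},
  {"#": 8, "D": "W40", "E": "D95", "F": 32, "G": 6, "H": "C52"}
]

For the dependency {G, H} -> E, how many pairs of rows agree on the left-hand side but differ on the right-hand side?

(G=4, H=C37): violating pairs (1,2), (1,4), (2,4) — 3 pairs.
(G=6, H=C52): all 2 rows agree on E — 0 pairs.
(G=9, H=C37): all 2 rows agree on E — 0 pairs.

3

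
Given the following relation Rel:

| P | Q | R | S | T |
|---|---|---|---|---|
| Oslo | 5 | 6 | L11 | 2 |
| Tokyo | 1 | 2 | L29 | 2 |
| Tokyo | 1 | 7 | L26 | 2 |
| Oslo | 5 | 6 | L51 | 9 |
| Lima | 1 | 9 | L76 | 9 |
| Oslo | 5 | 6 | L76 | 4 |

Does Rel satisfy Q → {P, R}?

No

Q=5: 3 rows → {P,R} = (Oslo, 6), (Oslo, 6), (Oslo, 6) ✓
Q=1: 3 rows → {P,R} takes values {(Tokyo, 2), (Tokyo, 7), (Lima, 9)} — violation
Two rows agree on Q but differ on {P, R}, so Q → {P, R} does not hold.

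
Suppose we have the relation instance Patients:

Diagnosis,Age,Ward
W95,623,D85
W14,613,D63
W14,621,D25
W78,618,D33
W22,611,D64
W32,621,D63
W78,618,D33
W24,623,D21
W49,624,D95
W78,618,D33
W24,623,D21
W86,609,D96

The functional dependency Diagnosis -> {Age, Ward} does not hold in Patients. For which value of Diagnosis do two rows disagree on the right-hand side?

Diagnosis=W95: 1 row → {Age,Ward} = (623, D85) ✓
Diagnosis=W14: 2 rows → {Age,Ward} takes values {(613, D63), (621, D25)} — violation
Diagnosis=W78: 3 rows → {Age,Ward} = (618, D33), (618, D33), (618, D33) ✓
Diagnosis=W22: 1 row → {Age,Ward} = (611, D64) ✓
Diagnosis=W32: 1 row → {Age,Ward} = (621, D63) ✓
Diagnosis=W24: 2 rows → {Age,Ward} = (623, D21), (623, D21) ✓
Diagnosis=W49: 1 row → {Age,Ward} = (624, D95) ✓
Diagnosis=W86: 1 row → {Age,Ward} = (609, D96) ✓
The only Diagnosis value with inconsistent RHS is Diagnosis=W14.

W14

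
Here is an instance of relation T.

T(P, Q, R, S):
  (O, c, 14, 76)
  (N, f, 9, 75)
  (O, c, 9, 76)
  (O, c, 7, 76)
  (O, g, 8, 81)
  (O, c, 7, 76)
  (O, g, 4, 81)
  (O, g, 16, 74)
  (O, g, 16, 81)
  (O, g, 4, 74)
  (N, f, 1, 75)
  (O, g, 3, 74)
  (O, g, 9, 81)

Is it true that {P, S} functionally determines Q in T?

(P=O, S=76): 4 rows → Q = c, c, c, c ✓
(P=N, S=75): 2 rows → Q = f, f ✓
(P=O, S=81): 4 rows → Q = g, g, g, g ✓
(P=O, S=74): 3 rows → Q = g, g, g ✓
Every {P, S} value is associated with a single Q value, so {P, S} -> Q holds.

Yes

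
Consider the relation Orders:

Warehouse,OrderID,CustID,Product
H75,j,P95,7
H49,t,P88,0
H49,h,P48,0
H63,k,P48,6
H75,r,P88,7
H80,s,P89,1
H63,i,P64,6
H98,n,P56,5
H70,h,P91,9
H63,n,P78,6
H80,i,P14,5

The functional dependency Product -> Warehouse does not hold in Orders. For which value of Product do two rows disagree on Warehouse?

5

Product=7: 2 rows → Warehouse = H75, H75 ✓
Product=0: 2 rows → Warehouse = H49, H49 ✓
Product=6: 3 rows → Warehouse = H63, H63, H63 ✓
Product=1: 1 row → Warehouse = H80 ✓
Product=5: 2 rows → Warehouse takes values {H98, H80} — violation
Product=9: 1 row → Warehouse = H70 ✓
The only Product value with inconsistent Warehouse is Product=5.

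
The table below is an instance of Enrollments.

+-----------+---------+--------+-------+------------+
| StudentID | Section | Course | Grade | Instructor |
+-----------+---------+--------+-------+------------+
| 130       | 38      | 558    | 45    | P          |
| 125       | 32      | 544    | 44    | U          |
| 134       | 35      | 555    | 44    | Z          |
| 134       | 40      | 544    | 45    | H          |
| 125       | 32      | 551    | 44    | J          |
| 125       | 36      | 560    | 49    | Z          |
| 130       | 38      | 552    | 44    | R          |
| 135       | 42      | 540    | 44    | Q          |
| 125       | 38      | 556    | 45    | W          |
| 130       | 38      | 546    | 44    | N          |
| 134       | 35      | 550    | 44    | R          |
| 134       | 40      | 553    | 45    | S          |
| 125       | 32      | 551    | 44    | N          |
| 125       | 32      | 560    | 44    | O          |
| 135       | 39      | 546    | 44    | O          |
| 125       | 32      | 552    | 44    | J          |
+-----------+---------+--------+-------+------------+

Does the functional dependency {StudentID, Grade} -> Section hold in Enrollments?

No

(StudentID=130, Grade=45): 1 row → Section = 38 ✓
(StudentID=125, Grade=44): 5 rows → Section = 32, 32, 32, 32, 32 ✓
(StudentID=134, Grade=44): 2 rows → Section = 35, 35 ✓
(StudentID=134, Grade=45): 2 rows → Section = 40, 40 ✓
(StudentID=125, Grade=49): 1 row → Section = 36 ✓
(StudentID=130, Grade=44): 2 rows → Section = 38, 38 ✓
(StudentID=135, Grade=44): 2 rows → Section takes values {42, 39} — violation
(StudentID=125, Grade=45): 1 row → Section = 38 ✓
Two rows agree on {StudentID, Grade} but differ on Section, so {StudentID, Grade} -> Section does not hold.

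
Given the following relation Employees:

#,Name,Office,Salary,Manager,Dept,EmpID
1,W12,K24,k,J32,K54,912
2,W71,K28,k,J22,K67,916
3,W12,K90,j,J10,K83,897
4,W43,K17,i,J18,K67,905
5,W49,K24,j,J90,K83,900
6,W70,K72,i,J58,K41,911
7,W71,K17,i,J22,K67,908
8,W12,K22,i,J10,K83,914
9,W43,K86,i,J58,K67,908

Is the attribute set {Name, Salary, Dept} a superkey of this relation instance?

Rows 4 and 9 have the same {Name, Salary, Dept} value (Name=W43, Salary=i, Dept=K67) but are distinct tuples, so {Name, Salary, Dept} does not determine every attribute — not a superkey.

No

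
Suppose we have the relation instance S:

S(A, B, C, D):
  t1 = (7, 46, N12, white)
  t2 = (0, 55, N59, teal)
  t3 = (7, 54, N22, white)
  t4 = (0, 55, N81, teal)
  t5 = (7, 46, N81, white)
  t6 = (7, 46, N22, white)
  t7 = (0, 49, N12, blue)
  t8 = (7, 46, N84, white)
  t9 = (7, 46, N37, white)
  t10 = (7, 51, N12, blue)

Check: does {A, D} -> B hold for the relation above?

No

(A=7, D=white): rows 1, 3, 5, 6, 8, 9 → B takes values {46, 54} — violation
(A=0, D=teal): rows 2, 4 → B = 55, 55 ✓
(A=0, D=blue): row 7 → B = 49 ✓
(A=7, D=blue): row 10 → B = 51 ✓
Two rows agree on {A, D} but differ on B, so {A, D} -> B does not hold.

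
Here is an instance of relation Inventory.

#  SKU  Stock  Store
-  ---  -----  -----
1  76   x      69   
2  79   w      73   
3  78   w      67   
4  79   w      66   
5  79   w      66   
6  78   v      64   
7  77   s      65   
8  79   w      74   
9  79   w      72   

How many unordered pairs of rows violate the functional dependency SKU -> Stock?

1

SKU=79: all 5 rows agree on Stock — 0 pairs.
SKU=78: violating pairs (3,6) — 1 pair.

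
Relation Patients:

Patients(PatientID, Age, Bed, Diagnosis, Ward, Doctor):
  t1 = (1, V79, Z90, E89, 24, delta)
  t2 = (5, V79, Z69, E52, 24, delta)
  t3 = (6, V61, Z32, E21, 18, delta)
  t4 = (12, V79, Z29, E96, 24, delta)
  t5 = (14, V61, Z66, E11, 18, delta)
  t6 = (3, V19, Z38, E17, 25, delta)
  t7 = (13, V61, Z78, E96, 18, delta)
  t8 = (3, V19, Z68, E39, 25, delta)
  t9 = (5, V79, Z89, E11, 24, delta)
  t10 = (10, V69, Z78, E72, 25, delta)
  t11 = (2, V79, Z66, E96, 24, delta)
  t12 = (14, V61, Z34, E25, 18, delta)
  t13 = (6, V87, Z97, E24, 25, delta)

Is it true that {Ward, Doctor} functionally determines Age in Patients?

(Ward=24, Doctor=delta): rows 1, 2, 4, 9, 11 → Age = V79, V79, V79, V79, V79 ✓
(Ward=18, Doctor=delta): rows 3, 5, 7, 12 → Age = V61, V61, V61, V61 ✓
(Ward=25, Doctor=delta): rows 6, 8, 10, 13 → Age takes values {V19, V69, V87} — violation
Two rows agree on {Ward, Doctor} but differ on Age, so {Ward, Doctor} → Age does not hold.

No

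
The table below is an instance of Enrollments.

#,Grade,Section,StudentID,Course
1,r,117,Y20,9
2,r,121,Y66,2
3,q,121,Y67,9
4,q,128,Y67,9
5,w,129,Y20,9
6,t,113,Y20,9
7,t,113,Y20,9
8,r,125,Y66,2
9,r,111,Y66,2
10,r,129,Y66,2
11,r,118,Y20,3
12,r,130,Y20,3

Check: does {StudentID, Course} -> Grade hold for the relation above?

No

(StudentID=Y20, Course=9): rows 1, 5, 6, 7 → Grade takes values {r, w, t} — violation
(StudentID=Y66, Course=2): rows 2, 8, 9, 10 → Grade = r, r, r, r ✓
(StudentID=Y67, Course=9): rows 3, 4 → Grade = q, q ✓
(StudentID=Y20, Course=3): rows 11, 12 → Grade = r, r ✓
Two rows agree on {StudentID, Course} but differ on Grade, so {StudentID, Course} -> Grade does not hold.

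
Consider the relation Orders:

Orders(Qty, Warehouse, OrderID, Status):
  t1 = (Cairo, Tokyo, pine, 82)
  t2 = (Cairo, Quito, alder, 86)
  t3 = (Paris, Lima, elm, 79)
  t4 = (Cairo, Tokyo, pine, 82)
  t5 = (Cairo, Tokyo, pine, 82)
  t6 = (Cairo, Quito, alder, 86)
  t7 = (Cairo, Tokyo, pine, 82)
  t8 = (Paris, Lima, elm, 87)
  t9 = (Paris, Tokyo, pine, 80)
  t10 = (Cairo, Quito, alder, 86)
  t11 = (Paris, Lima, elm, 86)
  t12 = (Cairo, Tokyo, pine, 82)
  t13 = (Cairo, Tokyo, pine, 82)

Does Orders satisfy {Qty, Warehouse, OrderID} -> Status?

No

(Qty=Cairo, Warehouse=Tokyo, OrderID=pine): rows 1, 4, 5, 7, 12, 13 → Status = 82, 82, 82, 82, 82, 82 ✓
(Qty=Cairo, Warehouse=Quito, OrderID=alder): rows 2, 6, 10 → Status = 86, 86, 86 ✓
(Qty=Paris, Warehouse=Lima, OrderID=elm): rows 3, 8, 11 → Status takes values {79, 87, 86} — violation
(Qty=Paris, Warehouse=Tokyo, OrderID=pine): row 9 → Status = 80 ✓
Two rows agree on {Qty, Warehouse, OrderID} but differ on Status, so {Qty, Warehouse, OrderID} -> Status does not hold.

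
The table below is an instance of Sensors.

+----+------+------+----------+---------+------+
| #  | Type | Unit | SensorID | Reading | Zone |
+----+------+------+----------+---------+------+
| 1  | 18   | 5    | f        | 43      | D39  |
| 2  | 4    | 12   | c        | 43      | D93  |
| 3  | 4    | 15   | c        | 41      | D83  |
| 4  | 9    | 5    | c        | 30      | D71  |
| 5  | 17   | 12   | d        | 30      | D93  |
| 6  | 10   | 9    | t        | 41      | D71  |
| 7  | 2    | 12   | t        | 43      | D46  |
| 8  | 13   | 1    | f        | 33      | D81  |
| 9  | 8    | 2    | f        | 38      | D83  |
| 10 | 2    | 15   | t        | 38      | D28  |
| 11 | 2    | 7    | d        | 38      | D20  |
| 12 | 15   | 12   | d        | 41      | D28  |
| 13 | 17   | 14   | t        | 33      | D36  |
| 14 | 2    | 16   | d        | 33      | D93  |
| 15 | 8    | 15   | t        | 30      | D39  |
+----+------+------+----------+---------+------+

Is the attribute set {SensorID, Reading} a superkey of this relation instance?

All 15 rows have distinct {SensorID, Reading} values, so {SensorID, Reading} → (all attributes) holds and {SensorID, Reading} is a superkey.

Yes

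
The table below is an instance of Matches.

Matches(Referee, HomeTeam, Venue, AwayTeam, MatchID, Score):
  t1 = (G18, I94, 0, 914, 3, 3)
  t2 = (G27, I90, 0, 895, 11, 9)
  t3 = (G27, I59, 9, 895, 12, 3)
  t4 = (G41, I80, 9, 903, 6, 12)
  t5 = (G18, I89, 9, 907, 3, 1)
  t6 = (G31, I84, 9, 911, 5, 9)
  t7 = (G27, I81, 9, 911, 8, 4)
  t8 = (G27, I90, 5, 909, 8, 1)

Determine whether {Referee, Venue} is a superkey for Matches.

No

Rows 3 and 7 have the same {Referee, Venue} value (Referee=G27, Venue=9) but are distinct tuples, so {Referee, Venue} does not determine every attribute — not a superkey.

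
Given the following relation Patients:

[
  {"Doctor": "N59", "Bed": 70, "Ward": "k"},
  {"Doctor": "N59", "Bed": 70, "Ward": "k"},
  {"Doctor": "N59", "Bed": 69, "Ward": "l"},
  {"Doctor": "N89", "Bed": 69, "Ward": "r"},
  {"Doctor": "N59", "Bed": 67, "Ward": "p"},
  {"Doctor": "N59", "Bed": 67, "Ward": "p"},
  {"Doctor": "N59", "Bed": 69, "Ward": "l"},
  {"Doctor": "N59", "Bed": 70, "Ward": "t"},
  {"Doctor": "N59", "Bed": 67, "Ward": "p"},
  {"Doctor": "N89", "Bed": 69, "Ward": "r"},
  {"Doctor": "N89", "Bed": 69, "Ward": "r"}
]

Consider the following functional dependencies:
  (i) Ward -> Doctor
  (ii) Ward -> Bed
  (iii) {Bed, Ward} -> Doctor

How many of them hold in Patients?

(i) Ward -> Doctor: every LHS value maps to a single RHS value — holds.
(ii) Ward -> Bed: every LHS value maps to a single RHS value — holds.
(iii) {Bed, Ward} -> Doctor: every LHS value maps to a single RHS value — holds.
3 of the 3 dependencies hold.

3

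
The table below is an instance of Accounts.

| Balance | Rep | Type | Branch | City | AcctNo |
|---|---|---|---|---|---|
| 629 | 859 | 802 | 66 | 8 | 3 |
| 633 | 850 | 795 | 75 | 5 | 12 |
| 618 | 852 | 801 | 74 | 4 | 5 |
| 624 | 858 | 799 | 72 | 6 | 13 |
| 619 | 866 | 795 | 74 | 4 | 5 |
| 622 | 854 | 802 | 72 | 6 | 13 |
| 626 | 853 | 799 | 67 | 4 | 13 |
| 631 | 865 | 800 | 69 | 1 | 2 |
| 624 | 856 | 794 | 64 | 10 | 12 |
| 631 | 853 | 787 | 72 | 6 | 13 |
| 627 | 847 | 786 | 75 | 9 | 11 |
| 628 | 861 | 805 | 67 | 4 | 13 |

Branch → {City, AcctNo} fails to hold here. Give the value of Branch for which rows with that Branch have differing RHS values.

Branch=66: 1 row → {City,AcctNo} = (8, 3) ✓
Branch=75: 2 rows → {City,AcctNo} takes values {(5, 12), (9, 11)} — violation
Branch=74: 2 rows → {City,AcctNo} = (4, 5), (4, 5) ✓
Branch=72: 3 rows → {City,AcctNo} = (6, 13), (6, 13), (6, 13) ✓
Branch=67: 2 rows → {City,AcctNo} = (4, 13), (4, 13) ✓
Branch=69: 1 row → {City,AcctNo} = (1, 2) ✓
Branch=64: 1 row → {City,AcctNo} = (10, 12) ✓
The only Branch value with inconsistent RHS is Branch=75.

75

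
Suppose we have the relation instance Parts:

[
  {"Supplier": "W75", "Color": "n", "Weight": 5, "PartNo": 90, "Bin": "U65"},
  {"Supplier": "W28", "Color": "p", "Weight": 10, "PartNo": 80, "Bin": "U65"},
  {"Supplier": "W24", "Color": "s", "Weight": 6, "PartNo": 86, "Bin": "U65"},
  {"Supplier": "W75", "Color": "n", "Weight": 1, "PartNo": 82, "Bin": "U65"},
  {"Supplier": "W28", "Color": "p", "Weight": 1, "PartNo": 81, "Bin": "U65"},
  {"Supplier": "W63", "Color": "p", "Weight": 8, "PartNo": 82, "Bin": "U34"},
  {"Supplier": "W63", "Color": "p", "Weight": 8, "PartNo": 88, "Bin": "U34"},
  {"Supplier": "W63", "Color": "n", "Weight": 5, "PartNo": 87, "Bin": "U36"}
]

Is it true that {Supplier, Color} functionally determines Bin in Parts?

Yes

(Supplier=W75, Color=n): 2 rows → Bin = U65, U65 ✓
(Supplier=W28, Color=p): 2 rows → Bin = U65, U65 ✓
(Supplier=W24, Color=s): 1 row → Bin = U65 ✓
(Supplier=W63, Color=p): 2 rows → Bin = U34, U34 ✓
(Supplier=W63, Color=n): 1 row → Bin = U36 ✓
Every {Supplier, Color} value is associated with a single Bin value, so {Supplier, Color} → Bin holds.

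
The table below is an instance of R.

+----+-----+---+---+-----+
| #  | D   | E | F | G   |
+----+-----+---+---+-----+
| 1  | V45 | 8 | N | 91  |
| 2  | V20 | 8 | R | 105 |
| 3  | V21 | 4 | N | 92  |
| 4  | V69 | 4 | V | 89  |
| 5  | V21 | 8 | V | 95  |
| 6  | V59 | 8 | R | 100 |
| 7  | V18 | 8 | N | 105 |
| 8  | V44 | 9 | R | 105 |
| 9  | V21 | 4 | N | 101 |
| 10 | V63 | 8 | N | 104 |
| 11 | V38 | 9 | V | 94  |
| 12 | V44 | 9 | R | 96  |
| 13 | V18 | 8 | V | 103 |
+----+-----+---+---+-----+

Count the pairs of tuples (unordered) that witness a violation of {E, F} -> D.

(E=8, F=N): violating pairs (1,7), (1,10), (7,10) — 3 pairs.
(E=8, F=R): violating pairs (2,6) — 1 pair.
(E=4, F=N): all 2 rows agree on D — 0 pairs.
(E=8, F=V): violating pairs (5,13) — 1 pair.
(E=9, F=R): all 2 rows agree on D — 0 pairs.

5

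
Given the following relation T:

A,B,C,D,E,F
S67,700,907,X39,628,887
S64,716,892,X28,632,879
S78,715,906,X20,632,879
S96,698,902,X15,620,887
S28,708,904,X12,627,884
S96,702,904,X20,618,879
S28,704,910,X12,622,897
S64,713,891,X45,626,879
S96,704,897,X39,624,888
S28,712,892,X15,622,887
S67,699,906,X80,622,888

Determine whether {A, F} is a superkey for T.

Two distinct rows share (A=S64, F=879), so {A, F} does not determine every attribute — not a superkey.

No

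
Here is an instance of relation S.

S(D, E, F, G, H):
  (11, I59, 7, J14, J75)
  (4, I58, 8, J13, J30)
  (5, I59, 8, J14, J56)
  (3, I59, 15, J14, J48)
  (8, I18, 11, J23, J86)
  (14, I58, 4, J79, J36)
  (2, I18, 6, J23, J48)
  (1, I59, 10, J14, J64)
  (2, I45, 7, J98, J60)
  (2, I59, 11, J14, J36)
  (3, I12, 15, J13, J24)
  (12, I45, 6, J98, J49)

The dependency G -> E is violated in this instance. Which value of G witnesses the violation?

G=J14: 5 rows → E = I59, I59, I59, I59, I59 ✓
G=J13: 2 rows → E takes values {I58, I12} — violation
G=J23: 2 rows → E = I18, I18 ✓
G=J79: 1 row → E = I58 ✓
G=J98: 2 rows → E = I45, I45 ✓
The only G value with inconsistent E is G=J13.

J13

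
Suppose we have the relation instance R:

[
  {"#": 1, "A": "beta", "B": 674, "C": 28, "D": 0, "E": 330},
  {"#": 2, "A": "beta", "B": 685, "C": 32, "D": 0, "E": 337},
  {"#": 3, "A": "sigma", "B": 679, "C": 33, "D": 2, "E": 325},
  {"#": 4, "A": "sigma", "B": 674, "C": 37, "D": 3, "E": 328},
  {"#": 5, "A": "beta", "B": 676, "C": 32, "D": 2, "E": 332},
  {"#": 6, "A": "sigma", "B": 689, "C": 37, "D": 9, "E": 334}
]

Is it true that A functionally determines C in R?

A=beta: rows 1, 2, 5 → C takes values {28, 32} — violation
A=sigma: rows 3, 4, 6 → C takes values {33, 37} — violation
Two rows agree on A but differ on C, so A → C does not hold.

No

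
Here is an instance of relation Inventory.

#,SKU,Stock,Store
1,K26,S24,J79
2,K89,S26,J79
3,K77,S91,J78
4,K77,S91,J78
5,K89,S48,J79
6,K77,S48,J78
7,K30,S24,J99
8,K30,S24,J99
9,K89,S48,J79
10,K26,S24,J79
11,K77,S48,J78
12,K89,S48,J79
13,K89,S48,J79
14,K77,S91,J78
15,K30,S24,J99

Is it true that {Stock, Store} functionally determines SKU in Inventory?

Yes

(Stock=S24, Store=J79): rows 1, 10 → SKU = K26, K26 ✓
(Stock=S26, Store=J79): row 2 → SKU = K89 ✓
(Stock=S91, Store=J78): rows 3, 4, 14 → SKU = K77, K77, K77 ✓
(Stock=S48, Store=J79): rows 5, 9, 12, 13 → SKU = K89, K89, K89, K89 ✓
(Stock=S48, Store=J78): rows 6, 11 → SKU = K77, K77 ✓
(Stock=S24, Store=J99): rows 7, 8, 15 → SKU = K30, K30, K30 ✓
Every {Stock, Store} value is associated with a single SKU value, so {Stock, Store} → SKU holds.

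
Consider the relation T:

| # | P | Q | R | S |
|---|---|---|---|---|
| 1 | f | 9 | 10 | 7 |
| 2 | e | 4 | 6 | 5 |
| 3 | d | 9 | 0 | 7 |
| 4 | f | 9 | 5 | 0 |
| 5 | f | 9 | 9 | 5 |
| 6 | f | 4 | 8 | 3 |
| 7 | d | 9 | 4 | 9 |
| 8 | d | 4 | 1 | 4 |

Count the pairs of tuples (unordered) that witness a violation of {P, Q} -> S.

4

(P=f, Q=9): violating pairs (1,4), (1,5), (4,5) — 3 pairs.
(P=d, Q=9): violating pairs (3,7) — 1 pair.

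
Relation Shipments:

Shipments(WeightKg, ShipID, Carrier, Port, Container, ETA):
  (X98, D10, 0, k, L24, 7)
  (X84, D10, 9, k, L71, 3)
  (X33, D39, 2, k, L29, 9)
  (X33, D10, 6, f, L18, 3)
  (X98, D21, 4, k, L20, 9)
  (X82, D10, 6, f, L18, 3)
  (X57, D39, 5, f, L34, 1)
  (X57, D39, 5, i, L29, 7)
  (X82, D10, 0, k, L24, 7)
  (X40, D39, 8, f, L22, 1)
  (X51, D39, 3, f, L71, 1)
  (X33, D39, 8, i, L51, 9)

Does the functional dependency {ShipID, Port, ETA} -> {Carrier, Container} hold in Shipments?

(ShipID=D10, Port=k, ETA=7): 2 rows → {Carrier,Container} = (0, L24), (0, L24) ✓
(ShipID=D10, Port=k, ETA=3): 1 row → {Carrier,Container} = (9, L71) ✓
(ShipID=D39, Port=k, ETA=9): 1 row → {Carrier,Container} = (2, L29) ✓
(ShipID=D10, Port=f, ETA=3): 2 rows → {Carrier,Container} = (6, L18), (6, L18) ✓
(ShipID=D21, Port=k, ETA=9): 1 row → {Carrier,Container} = (4, L20) ✓
(ShipID=D39, Port=f, ETA=1): 3 rows → {Carrier,Container} takes values {(5, L34), (8, L22), (3, L71)} — violation
(ShipID=D39, Port=i, ETA=7): 1 row → {Carrier,Container} = (5, L29) ✓
(ShipID=D39, Port=i, ETA=9): 1 row → {Carrier,Container} = (8, L51) ✓
Two rows agree on {ShipID, Port, ETA} but differ on {Carrier, Container}, so {ShipID, Port, ETA} -> {Carrier, Container} does not hold.

No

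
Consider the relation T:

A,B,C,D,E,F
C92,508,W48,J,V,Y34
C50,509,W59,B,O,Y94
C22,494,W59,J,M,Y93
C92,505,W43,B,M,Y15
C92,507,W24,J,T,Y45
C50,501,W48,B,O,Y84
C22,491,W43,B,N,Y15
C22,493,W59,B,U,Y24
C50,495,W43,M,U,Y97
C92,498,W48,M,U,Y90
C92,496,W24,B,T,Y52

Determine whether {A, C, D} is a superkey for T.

Yes

All 11 rows have distinct {A, C, D} values, so {A, C, D} → (all attributes) holds and {A, C, D} is a superkey.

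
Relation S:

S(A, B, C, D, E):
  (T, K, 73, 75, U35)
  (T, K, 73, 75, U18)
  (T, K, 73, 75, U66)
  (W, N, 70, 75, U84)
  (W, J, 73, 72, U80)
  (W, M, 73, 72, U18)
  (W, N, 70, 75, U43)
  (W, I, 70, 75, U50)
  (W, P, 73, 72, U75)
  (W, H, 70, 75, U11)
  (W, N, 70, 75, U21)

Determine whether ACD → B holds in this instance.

No

(A=T, C=73, D=75): 3 rows → B = K, K, K ✓
(A=W, C=70, D=75): 5 rows → B takes values {N, I, H} — violation
(A=W, C=73, D=72): 3 rows → B takes values {J, M, P} — violation
Two rows agree on ACD but differ on B, so ACD → B does not hold.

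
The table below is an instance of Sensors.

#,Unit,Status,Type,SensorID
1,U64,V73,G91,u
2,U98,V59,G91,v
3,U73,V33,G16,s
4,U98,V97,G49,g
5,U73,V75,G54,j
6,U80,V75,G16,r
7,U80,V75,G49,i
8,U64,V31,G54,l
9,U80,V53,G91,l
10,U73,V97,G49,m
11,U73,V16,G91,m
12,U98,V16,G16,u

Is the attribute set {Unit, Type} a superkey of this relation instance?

Yes

All 12 rows have distinct {Unit, Type} values, so {Unit, Type} → (all attributes) holds and {Unit, Type} is a superkey.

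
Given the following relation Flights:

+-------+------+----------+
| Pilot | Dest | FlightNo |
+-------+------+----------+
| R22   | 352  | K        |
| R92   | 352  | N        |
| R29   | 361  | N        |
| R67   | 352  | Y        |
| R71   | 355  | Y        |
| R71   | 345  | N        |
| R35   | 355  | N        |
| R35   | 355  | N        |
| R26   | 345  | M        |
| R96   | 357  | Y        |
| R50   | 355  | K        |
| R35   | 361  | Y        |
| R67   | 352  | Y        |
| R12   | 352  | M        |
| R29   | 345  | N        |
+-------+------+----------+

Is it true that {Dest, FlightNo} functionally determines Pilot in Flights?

No

(Dest=352, FlightNo=K): 1 row → Pilot = R22 ✓
(Dest=352, FlightNo=N): 1 row → Pilot = R92 ✓
(Dest=361, FlightNo=N): 1 row → Pilot = R29 ✓
(Dest=352, FlightNo=Y): 2 rows → Pilot = R67, R67 ✓
(Dest=355, FlightNo=Y): 1 row → Pilot = R71 ✓
(Dest=345, FlightNo=N): 2 rows → Pilot takes values {R71, R29} — violation
(Dest=355, FlightNo=N): 2 rows → Pilot = R35, R35 ✓
(Dest=345, FlightNo=M): 1 row → Pilot = R26 ✓
(Dest=357, FlightNo=Y): 1 row → Pilot = R96 ✓
(Dest=355, FlightNo=K): 1 row → Pilot = R50 ✓
(Dest=361, FlightNo=Y): 1 row → Pilot = R35 ✓
(Dest=352, FlightNo=M): 1 row → Pilot = R12 ✓
Two rows agree on {Dest, FlightNo} but differ on Pilot, so {Dest, FlightNo} → Pilot does not hold.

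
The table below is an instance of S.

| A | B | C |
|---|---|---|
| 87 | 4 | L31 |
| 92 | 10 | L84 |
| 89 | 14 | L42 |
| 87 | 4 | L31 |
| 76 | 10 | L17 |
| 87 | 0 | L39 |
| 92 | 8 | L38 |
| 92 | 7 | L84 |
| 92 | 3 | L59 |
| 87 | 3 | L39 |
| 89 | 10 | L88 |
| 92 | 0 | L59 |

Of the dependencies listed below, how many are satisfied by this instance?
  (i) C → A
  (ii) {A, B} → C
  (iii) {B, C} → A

3

(i) C → A: every LHS value maps to a single RHS value — holds.
(ii) {A, B} → C: every LHS value maps to a single RHS value — holds.
(iii) {B, C} → A: every LHS value maps to a single RHS value — holds.
3 of the 3 dependencies hold.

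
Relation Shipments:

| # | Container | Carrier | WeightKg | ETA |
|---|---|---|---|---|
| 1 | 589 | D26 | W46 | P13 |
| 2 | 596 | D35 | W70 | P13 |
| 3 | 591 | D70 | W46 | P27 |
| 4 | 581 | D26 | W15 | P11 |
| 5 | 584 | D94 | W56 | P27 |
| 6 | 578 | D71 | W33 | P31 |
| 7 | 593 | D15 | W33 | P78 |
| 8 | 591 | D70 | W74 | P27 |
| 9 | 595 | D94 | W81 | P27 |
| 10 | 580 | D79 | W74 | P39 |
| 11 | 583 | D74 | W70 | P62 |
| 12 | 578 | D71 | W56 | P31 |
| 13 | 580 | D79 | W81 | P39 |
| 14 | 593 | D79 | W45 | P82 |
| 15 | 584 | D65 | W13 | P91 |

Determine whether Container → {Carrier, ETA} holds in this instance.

No

Container=589: row 1 → {Carrier,ETA} = (D26, P13) ✓
Container=596: row 2 → {Carrier,ETA} = (D35, P13) ✓
Container=591: rows 3, 8 → {Carrier,ETA} = (D70, P27), (D70, P27) ✓
Container=581: row 4 → {Carrier,ETA} = (D26, P11) ✓
Container=584: rows 5, 15 → {Carrier,ETA} takes values {(D94, P27), (D65, P91)} — violation
Container=578: rows 6, 12 → {Carrier,ETA} = (D71, P31), (D71, P31) ✓
Container=593: rows 7, 14 → {Carrier,ETA} takes values {(D15, P78), (D79, P82)} — violation
Container=595: row 9 → {Carrier,ETA} = (D94, P27) ✓
Container=580: rows 10, 13 → {Carrier,ETA} = (D79, P39), (D79, P39) ✓
Container=583: row 11 → {Carrier,ETA} = (D74, P62) ✓
Two rows agree on Container but differ on {Carrier, ETA}, so Container → {Carrier, ETA} does not hold.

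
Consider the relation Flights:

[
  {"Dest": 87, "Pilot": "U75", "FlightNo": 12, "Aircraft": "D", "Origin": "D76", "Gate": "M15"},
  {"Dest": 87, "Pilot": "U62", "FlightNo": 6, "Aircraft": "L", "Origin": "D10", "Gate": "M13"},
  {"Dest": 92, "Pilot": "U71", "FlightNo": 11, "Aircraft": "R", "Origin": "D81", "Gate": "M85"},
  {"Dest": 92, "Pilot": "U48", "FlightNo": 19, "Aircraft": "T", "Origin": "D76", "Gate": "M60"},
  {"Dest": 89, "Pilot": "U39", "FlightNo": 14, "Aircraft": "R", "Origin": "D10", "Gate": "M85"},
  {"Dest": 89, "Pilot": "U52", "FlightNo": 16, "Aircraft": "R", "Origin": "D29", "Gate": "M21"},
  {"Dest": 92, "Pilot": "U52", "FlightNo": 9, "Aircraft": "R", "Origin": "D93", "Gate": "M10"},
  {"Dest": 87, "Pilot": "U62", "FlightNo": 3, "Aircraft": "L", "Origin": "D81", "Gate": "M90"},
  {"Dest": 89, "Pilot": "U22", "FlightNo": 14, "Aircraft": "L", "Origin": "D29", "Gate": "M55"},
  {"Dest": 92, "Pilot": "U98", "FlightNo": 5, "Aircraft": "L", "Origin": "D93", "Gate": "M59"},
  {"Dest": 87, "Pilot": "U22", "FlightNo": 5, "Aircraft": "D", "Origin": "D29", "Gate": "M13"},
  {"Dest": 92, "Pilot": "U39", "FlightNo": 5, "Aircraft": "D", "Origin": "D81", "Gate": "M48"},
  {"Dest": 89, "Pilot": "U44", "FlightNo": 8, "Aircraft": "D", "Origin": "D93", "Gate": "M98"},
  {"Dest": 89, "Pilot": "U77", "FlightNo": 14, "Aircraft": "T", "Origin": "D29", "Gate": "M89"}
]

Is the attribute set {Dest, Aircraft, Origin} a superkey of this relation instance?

All 14 rows have distinct {Dest, Aircraft, Origin} values, so {Dest, Aircraft, Origin} → (all attributes) holds and {Dest, Aircraft, Origin} is a superkey.

Yes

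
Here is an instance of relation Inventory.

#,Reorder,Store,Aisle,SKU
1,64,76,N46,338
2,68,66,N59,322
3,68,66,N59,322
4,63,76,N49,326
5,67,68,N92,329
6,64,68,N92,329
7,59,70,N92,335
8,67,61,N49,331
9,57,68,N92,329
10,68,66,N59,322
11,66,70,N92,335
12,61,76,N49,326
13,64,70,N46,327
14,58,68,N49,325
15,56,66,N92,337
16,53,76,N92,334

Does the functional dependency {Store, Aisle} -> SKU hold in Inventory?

(Store=76, Aisle=N46): row 1 → SKU = 338 ✓
(Store=66, Aisle=N59): rows 2, 3, 10 → SKU = 322, 322, 322 ✓
(Store=76, Aisle=N49): rows 4, 12 → SKU = 326, 326 ✓
(Store=68, Aisle=N92): rows 5, 6, 9 → SKU = 329, 329, 329 ✓
(Store=70, Aisle=N92): rows 7, 11 → SKU = 335, 335 ✓
(Store=61, Aisle=N49): row 8 → SKU = 331 ✓
(Store=70, Aisle=N46): row 13 → SKU = 327 ✓
(Store=68, Aisle=N49): row 14 → SKU = 325 ✓
(Store=66, Aisle=N92): row 15 → SKU = 337 ✓
(Store=76, Aisle=N92): row 16 → SKU = 334 ✓
Every {Store, Aisle} value is associated with a single SKU value, so {Store, Aisle} -> SKU holds.

Yes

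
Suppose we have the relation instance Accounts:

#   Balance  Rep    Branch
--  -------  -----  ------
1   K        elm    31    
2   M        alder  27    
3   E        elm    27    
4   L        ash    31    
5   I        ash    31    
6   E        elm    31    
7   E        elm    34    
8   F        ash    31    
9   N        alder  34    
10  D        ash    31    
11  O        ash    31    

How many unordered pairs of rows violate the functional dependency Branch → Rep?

12

Branch=31: violating pairs (1,4), (1,5), (1,8), (1,10), (1,11), (4,6), (5,6), (6,8), (6,10), (6,11) — 10 pairs.
Branch=27: violating pairs (2,3) — 1 pair.
Branch=34: violating pairs (7,9) — 1 pair.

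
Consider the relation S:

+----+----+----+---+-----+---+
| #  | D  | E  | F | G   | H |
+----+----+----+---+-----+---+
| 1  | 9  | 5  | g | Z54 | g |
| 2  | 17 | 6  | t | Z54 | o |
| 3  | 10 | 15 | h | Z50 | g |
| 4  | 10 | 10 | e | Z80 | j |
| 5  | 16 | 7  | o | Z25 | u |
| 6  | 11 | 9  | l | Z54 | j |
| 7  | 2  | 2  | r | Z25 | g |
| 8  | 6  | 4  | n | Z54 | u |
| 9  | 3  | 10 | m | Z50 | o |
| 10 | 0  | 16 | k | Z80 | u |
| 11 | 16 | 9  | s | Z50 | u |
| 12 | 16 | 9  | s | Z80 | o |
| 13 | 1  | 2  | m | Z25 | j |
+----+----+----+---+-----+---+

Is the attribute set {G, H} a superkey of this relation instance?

All 13 rows have distinct {G, H} values, so {G, H} → (all attributes) holds and {G, H} is a superkey.

Yes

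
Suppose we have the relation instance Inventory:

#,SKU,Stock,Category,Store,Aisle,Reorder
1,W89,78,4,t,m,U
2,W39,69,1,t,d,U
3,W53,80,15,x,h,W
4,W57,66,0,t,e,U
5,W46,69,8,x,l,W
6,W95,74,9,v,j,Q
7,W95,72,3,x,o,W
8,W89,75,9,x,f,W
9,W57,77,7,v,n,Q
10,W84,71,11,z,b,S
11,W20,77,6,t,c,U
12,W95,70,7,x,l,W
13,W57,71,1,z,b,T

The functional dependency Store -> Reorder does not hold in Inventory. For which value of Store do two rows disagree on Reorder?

Store=t: rows 1, 2, 4, 11 → Reorder = U, U, U, U ✓
Store=x: rows 3, 5, 7, 8, 12 → Reorder = W, W, W, W, W ✓
Store=v: rows 6, 9 → Reorder = Q, Q ✓
Store=z: rows 10, 13 → Reorder takes values {S, T} — violation
The only Store value with inconsistent Reorder is Store=z.

z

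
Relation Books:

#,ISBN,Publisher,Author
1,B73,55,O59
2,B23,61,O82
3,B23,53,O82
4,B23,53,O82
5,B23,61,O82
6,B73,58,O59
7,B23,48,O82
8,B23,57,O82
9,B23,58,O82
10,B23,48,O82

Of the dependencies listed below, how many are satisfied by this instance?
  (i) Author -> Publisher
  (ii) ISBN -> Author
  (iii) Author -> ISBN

2

(i) Author -> Publisher: Author=O59: rows 1, 6 → Publisher takes values {55, 58} — violation; Author=O82: rows 2, 3, 4, 5, 7, 8, 9, 10 → Publisher takes values {61, 53, 48, 57, 58} — violation — fails.
(ii) ISBN -> Author: every LHS value maps to a single RHS value — holds.
(iii) Author -> ISBN: every LHS value maps to a single RHS value — holds.
2 of the 3 dependencies hold.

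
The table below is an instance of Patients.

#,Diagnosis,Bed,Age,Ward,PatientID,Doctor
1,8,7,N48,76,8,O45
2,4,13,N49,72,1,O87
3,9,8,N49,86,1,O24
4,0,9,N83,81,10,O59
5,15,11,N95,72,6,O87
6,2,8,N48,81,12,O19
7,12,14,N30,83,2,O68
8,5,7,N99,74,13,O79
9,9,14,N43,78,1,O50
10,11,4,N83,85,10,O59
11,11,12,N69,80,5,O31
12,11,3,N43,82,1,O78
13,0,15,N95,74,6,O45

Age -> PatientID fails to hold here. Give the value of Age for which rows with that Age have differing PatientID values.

Age=N48: rows 1, 6 → PatientID takes values {8, 12} — violation
Age=N49: rows 2, 3 → PatientID = 1, 1 ✓
Age=N83: rows 4, 10 → PatientID = 10, 10 ✓
Age=N95: rows 5, 13 → PatientID = 6, 6 ✓
Age=N30: row 7 → PatientID = 2 ✓
Age=N99: row 8 → PatientID = 13 ✓
Age=N43: rows 9, 12 → PatientID = 1, 1 ✓
Age=N69: row 11 → PatientID = 5 ✓
The only Age value with inconsistent PatientID is Age=N48.

N48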